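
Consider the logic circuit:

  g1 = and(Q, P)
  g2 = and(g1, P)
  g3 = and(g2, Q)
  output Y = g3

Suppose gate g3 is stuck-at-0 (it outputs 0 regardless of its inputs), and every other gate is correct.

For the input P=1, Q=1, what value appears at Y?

0

Propagate with g3 forced: g1=1, g2=1, g3=0 [stuck-at-0].
So Y = 0. (Without the fault it would be 1.)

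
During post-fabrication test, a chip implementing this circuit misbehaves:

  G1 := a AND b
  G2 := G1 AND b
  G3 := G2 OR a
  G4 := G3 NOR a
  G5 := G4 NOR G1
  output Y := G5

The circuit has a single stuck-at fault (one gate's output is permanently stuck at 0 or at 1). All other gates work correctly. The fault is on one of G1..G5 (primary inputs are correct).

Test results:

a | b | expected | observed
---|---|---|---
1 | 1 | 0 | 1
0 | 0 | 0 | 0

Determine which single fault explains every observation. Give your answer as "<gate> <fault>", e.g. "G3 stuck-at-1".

Fault-free values for test 1 (a=1, b=1): G1=1, G2=1, G3=1, G4=0, G5=0, giving Y=0. Observed 1.
Test 1: faults giving observed 1 are {G1 stuck-at-0, G5 stuck-at-1}.
Test 2 (a=0, b=0): fault-free G1=0, G2=0, G3=0, G4=1, G5=0 → 0; observed 0. Eliminates G5 stuck-at-1.
Only G1 stuck-at-0 is consistent with every test.

G1 stuck-at-0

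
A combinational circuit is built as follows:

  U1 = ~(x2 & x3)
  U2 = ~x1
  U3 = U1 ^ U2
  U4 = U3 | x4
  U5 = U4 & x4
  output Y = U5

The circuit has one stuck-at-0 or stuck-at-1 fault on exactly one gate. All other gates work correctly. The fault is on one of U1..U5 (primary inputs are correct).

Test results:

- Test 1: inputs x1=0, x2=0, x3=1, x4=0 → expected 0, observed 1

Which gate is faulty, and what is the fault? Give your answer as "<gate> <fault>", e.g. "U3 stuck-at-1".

Fault-free values for test 1 (x1=0, x2=0, x3=1, x4=0): U1=1, U2=1, U3=0, U4=0, U5=0, giving Y=0. Observed 1.
Test 1: faults giving observed 1 are {U5 stuck-at-1}.
Only U5 stuck-at-1 is consistent with every test.

U5 stuck-at-1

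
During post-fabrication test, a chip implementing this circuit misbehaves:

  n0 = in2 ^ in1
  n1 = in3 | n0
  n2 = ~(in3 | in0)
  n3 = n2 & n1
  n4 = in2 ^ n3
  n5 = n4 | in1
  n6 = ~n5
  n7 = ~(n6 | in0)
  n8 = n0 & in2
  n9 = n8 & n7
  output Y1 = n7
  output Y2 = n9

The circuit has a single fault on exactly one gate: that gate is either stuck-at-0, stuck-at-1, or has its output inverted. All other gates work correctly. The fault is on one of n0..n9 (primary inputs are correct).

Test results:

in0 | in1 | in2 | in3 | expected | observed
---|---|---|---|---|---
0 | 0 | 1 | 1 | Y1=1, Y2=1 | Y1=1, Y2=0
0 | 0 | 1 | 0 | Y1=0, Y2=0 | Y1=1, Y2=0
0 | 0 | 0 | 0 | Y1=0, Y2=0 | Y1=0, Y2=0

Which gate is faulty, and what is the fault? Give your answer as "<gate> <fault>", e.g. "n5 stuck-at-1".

Fault-free values for test 1 (in0=0, in1=0, in2=1, in3=1): n0=1, n1=1, n2=0, n3=0, n4=1, n5=1, n6=0, n7=1, n8=1, n9=1, giving Y1=1, Y2=1. Observed Y1=1, Y2=0.
Test 1: faults giving observed Y1=1, Y2=0 are {n0 stuck-at-0, n0 inverted output, n8 stuck-at-0, n8 inverted output, n9 stuck-at-0, n9 inverted output}.
Test 2 (in0=0, in1=0, in2=1, in3=0): fault-free n0=1, n1=1, n2=1, n3=1, n4=0, n5=0, n6=1, n7=0, n8=1, n9=0 → Y1=0, Y2=0; observed Y1=1, Y2=0. Eliminates n8 stuck-at-0, n8 inverted output, n9 stuck-at-0, n9 inverted output.
Test 3 (in0=0, in1=0, in2=0, in3=0): fault-free n0=0, n1=0, n2=1, n3=0, n4=0, n5=0, n6=1, n7=0, n8=0, n9=0 → Y1=0, Y2=0; observed Y1=0, Y2=0. Eliminates n0 inverted output.
Only n0 stuck-at-0 is consistent with every test.

n0 stuck-at-0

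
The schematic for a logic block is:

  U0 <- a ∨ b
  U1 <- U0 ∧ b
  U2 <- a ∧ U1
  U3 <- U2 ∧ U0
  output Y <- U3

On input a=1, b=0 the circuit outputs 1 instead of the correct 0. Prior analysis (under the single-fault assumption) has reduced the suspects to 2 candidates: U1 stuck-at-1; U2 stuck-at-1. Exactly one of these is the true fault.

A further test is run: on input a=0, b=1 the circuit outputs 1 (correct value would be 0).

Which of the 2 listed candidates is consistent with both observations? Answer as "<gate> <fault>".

Evaluate each candidate on input a=0, b=1:
  U1 stuck-at-1: U0=1, U1=1 [stuck-at-1], U2=0, U3=0 → 0 — eliminated
  U2 stuck-at-1: U0=1, U1=1, U2=1 [stuck-at-1], U3=1 → 1 — matches
Only U2 stuck-at-1 reproduces the observed 1.

U2 stuck-at-1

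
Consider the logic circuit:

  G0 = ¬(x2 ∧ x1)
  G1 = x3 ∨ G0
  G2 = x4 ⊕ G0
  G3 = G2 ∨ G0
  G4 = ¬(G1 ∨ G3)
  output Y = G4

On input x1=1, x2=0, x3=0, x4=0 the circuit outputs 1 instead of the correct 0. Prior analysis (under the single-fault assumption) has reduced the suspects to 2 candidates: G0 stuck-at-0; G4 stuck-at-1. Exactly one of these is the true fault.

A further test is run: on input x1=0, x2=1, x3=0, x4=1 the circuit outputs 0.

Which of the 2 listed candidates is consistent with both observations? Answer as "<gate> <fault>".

G0 stuck-at-0

Evaluate each candidate on input x1=0, x2=1, x3=0, x4=1:
  G0 stuck-at-0: G0=0 [stuck-at-0], G1=0, G2=1, G3=1, G4=0 → 0 — matches
  G4 stuck-at-1: G0=1, G1=1, G2=0, G3=1, G4=1 [stuck-at-1] → 1 — eliminated
Only G0 stuck-at-0 reproduces the observed 0.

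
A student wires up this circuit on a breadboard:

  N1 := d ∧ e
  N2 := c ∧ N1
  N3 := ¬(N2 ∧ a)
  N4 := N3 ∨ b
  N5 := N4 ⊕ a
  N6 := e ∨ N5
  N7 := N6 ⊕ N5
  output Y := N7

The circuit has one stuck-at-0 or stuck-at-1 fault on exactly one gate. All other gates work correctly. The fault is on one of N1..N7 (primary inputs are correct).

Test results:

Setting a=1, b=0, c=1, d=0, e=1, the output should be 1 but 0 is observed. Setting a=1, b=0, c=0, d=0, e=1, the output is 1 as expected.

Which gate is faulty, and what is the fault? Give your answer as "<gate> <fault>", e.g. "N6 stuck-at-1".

Fault-free values for test 1 (a=1, b=0, c=1, d=0, e=1): N1=0, N2=0, N3=1, N4=1, N5=0, N6=1, N7=1, giving Y=1. Observed 0.
Test 1: faults giving observed 0 are {N1 stuck-at-1, N2 stuck-at-1, N3 stuck-at-0, N4 stuck-at-0, N5 stuck-at-1, N6 stuck-at-0, N7 stuck-at-0}.
Test 2 (a=1, b=0, c=0, d=0, e=1): fault-free N1=0, N2=0, N3=1, N4=1, N5=0, N6=1, N7=1 → 1; observed 1. Eliminates N2 stuck-at-1, N3 stuck-at-0, N4 stuck-at-0, N5 stuck-at-1, N6 stuck-at-0, N7 stuck-at-0.
Only N1 stuck-at-1 is consistent with every test.

N1 stuck-at-1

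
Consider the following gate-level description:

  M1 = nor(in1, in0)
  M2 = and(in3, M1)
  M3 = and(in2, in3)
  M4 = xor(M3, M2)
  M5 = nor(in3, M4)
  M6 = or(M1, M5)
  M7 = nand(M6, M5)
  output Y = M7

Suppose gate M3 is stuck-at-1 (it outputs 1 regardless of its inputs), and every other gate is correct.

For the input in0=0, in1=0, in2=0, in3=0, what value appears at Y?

1

Propagate with M3 forced: M1=1, M2=0, M3=1 [stuck-at-1], M4=1, M5=0, M6=1, M7=1.
So Y = 1. (Without the fault it would be 0.)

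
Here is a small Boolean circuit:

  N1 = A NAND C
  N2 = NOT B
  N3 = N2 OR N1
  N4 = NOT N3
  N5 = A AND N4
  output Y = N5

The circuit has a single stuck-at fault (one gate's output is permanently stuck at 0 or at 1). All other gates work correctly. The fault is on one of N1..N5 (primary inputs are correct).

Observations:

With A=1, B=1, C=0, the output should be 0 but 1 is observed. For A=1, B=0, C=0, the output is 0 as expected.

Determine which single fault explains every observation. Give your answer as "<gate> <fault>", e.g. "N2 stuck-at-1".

Fault-free values for test 1 (A=1, B=1, C=0): N1=1, N2=0, N3=1, N4=0, N5=0, giving Y=0. Observed 1.
Test 1: faults giving observed 1 are {N1 stuck-at-0, N3 stuck-at-0, N4 stuck-at-1, N5 stuck-at-1}.
Test 2 (A=1, B=0, C=0): fault-free N1=1, N2=1, N3=1, N4=0, N5=0 → 0; observed 0. Eliminates N3 stuck-at-0, N4 stuck-at-1, N5 stuck-at-1.
Only N1 stuck-at-0 is consistent with every test.

N1 stuck-at-0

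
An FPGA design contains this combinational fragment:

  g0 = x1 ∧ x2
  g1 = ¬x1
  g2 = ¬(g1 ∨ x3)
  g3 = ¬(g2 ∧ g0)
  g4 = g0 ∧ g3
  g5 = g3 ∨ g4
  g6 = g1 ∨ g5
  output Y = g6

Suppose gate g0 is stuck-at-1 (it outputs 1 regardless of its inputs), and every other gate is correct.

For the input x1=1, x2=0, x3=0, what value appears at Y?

0

Propagate with g0 forced: g0=1 [stuck-at-1], g1=0, g2=1, g3=0, g4=0, g5=0, g6=0.
So Y = 0. (Without the fault it would be 1.)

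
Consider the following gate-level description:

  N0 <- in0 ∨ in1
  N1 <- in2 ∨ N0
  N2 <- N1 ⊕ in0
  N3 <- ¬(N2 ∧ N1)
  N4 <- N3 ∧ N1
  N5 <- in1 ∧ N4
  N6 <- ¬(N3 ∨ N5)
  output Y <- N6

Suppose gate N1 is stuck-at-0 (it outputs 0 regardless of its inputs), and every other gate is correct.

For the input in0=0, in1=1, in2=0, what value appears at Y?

0

Propagate with N1 forced: N0=1, N1=0 [stuck-at-0], N2=0, N3=1, N4=0, N5=0, N6=0.
So Y = 0. (Without the fault it would be 1.)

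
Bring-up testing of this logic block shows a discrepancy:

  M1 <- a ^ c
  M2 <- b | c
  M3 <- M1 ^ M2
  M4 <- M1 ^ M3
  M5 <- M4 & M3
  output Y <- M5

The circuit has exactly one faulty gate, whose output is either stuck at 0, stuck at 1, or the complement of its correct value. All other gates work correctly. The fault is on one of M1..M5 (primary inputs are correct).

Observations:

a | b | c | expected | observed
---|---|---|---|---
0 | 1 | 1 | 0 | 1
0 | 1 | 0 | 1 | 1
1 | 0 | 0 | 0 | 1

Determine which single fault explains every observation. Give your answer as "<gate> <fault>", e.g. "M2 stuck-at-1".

Fault-free values for test 1 (a=0, b=1, c=1): M1=1, M2=1, M3=0, M4=1, M5=0, giving Y=0. Observed 1.
Test 1: faults giving observed 1 are {M1 stuck-at-0, M1 inverted output, M5 stuck-at-1, M5 inverted output}.
Test 2 (a=0, b=1, c=0): fault-free M1=0, M2=1, M3=1, M4=1, M5=1 → 1; observed 1. Eliminates M1 inverted output, M5 inverted output.
Test 3 (a=1, b=0, c=0): fault-free M1=1, M2=0, M3=1, M4=0, M5=0 → 0; observed 1. Eliminates M1 stuck-at-0.
Only M5 stuck-at-1 is consistent with every test.

M5 stuck-at-1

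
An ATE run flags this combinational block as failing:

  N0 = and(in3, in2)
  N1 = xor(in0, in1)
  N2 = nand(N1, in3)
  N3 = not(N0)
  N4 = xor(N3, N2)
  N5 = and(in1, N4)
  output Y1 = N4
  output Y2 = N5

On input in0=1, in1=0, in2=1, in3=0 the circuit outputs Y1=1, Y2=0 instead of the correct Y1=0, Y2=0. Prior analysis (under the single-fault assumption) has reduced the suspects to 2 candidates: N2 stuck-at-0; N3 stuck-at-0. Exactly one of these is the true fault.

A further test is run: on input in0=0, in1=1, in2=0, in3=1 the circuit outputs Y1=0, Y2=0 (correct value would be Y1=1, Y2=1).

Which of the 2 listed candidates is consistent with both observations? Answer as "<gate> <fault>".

N3 stuck-at-0

Evaluate each candidate on input in0=0, in1=1, in2=0, in3=1:
  N2 stuck-at-0: N0=0, N1=1, N2=0 [stuck-at-0], N3=1, N4=1, N5=1 → Y1=1, Y2=1 — eliminated
  N3 stuck-at-0: N0=0, N1=1, N2=0, N3=0 [stuck-at-0], N4=0, N5=0 → Y1=0, Y2=0 — matches
Only N3 stuck-at-0 reproduces the observed Y1=0, Y2=0.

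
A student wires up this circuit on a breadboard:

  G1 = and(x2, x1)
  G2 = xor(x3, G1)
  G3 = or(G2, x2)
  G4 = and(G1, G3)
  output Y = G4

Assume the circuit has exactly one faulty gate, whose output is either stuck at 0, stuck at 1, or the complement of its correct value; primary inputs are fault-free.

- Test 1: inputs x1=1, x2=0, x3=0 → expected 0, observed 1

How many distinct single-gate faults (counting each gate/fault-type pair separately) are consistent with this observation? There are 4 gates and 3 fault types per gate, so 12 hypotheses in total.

Fault-free: G1=0, G2=0, G3=0, G4=0 → 0. Observed 1.
  G1 stuck-at-0: output 0 ✗
  G1 stuck-at-1: output 1 ✓
  G1 inverted output: output 1 ✓
  G2 stuck-at-0: output 0 ✗
  G2 stuck-at-1: output 0 ✗
  G2 inverted output: output 0 ✗
  G3 stuck-at-0: output 0 ✗
  G3 stuck-at-1: output 0 ✗
  G3 inverted output: output 0 ✗
  G4 stuck-at-0: output 0 ✗
  G4 stuck-at-1: output 1 ✓
  G4 inverted output: output 1 ✓
Consistent faults: {G1 stuck-at-1, G1 inverted output, G4 stuck-at-1, G4 inverted output} — 4 in all.

4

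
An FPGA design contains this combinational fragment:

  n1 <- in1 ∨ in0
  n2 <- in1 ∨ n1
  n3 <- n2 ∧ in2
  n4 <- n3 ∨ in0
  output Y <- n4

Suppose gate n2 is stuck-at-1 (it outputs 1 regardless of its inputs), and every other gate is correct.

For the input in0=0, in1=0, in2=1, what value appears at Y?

1

Propagate with n2 forced: n1=0, n2=1 [stuck-at-1], n3=1, n4=1.
So Y = 1. (Without the fault it would be 0.)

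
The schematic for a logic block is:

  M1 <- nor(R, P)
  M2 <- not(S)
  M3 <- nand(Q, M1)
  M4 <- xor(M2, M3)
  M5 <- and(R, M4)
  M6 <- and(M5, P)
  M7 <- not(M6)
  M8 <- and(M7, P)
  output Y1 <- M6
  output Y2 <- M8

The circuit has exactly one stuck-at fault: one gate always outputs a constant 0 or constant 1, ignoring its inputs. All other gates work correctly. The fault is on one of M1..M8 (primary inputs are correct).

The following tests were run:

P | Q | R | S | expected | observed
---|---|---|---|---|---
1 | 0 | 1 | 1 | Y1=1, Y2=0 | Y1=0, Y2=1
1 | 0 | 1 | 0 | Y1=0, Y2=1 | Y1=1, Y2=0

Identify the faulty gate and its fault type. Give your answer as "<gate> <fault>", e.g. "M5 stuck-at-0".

Fault-free values for test 1 (P=1, Q=0, R=1, S=1): M1=0, M2=0, M3=1, M4=1, M5=1, M6=1, M7=0, M8=0, giving Y1=1, Y2=0. Observed Y1=0, Y2=1.
Test 1: faults giving observed Y1=0, Y2=1 are {M2 stuck-at-1, M3 stuck-at-0, M4 stuck-at-0, M5 stuck-at-0, M6 stuck-at-0}.
Test 2 (P=1, Q=0, R=1, S=0): fault-free M1=0, M2=1, M3=1, M4=0, M5=0, M6=0, M7=1, M8=1 → Y1=0, Y2=1; observed Y1=1, Y2=0. Eliminates M2 stuck-at-1, M4 stuck-at-0, M5 stuck-at-0, M6 stuck-at-0.
Only M3 stuck-at-0 is consistent with every test.

M3 stuck-at-0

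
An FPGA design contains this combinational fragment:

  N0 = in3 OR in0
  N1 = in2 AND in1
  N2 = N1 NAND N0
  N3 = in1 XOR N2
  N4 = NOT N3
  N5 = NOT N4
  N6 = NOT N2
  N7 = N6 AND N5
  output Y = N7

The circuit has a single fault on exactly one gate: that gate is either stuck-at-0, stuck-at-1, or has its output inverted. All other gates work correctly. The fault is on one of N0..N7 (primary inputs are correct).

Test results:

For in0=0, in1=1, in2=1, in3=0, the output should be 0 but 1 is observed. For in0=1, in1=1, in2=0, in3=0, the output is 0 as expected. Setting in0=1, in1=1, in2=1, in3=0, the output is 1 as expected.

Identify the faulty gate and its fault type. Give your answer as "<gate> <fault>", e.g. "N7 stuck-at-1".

Fault-free values for test 1 (in0=0, in1=1, in2=1, in3=0): N0=0, N1=1, N2=1, N3=0, N4=1, N5=0, N6=0, N7=0, giving Y=0. Observed 1.
Test 1: faults giving observed 1 are {N0 stuck-at-1, N0 inverted output, N2 stuck-at-0, N2 inverted output, N7 stuck-at-1, N7 inverted output}.
Test 2 (in0=1, in1=1, in2=0, in3=0): fault-free N0=1, N1=0, N2=1, N3=0, N4=1, N5=0, N6=0, N7=0 → 0; observed 0. Eliminates N2 stuck-at-0, N2 inverted output, N7 stuck-at-1, N7 inverted output.
Test 3 (in0=1, in1=1, in2=1, in3=0): fault-free N0=1, N1=1, N2=0, N3=1, N4=0, N5=1, N6=1, N7=1 → 1; observed 1. Eliminates N0 inverted output.
Only N0 stuck-at-1 is consistent with every test.

N0 stuck-at-1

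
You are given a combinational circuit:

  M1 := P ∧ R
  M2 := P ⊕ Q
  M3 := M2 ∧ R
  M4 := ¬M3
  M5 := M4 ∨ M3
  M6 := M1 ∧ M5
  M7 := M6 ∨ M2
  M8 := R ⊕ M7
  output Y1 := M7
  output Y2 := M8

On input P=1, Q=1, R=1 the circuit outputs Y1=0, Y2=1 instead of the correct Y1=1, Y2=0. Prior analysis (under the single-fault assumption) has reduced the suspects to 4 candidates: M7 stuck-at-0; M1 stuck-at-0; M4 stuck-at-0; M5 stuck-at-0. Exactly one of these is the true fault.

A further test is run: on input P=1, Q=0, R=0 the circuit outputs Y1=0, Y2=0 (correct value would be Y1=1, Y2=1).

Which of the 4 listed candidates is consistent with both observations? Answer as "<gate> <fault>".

Evaluate each candidate on input P=1, Q=0, R=0:
  M7 stuck-at-0: M1=0, M2=1, M3=0, M4=1, M5=1, M6=0, M7=0 [stuck-at-0], M8=0 → Y1=0, Y2=0 — matches
  M1 stuck-at-0: M1=0 [stuck-at-0], M2=1, M3=0, M4=1, M5=1, M6=0, M7=1, M8=1 → Y1=1, Y2=1 — eliminated
  M4 stuck-at-0: M1=0, M2=1, M3=0, M4=0 [stuck-at-0], M5=0, M6=0, M7=1, M8=1 → Y1=1, Y2=1 — eliminated
  M5 stuck-at-0: M1=0, M2=1, M3=0, M4=1, M5=0 [stuck-at-0], M6=0, M7=1, M8=1 → Y1=1, Y2=1 — eliminated
Only M7 stuck-at-0 reproduces the observed Y1=0, Y2=0.

M7 stuck-at-0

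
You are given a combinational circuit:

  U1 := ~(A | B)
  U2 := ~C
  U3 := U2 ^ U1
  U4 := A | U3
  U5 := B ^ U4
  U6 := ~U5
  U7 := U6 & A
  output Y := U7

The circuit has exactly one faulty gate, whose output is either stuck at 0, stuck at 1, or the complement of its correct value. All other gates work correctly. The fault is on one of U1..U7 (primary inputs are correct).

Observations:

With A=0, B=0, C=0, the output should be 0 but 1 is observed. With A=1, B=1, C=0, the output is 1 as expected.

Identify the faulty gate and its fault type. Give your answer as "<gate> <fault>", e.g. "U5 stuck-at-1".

Fault-free values for test 1 (A=0, B=0, C=0): U1=1, U2=1, U3=0, U4=0, U5=0, U6=1, U7=0, giving Y=0. Observed 1.
Test 1: faults giving observed 1 are {U7 stuck-at-1, U7 inverted output}.
Test 2 (A=1, B=1, C=0): fault-free U1=0, U2=1, U3=1, U4=1, U5=0, U6=1, U7=1 → 1; observed 1. Eliminates U7 inverted output.
Only U7 stuck-at-1 is consistent with every test.

U7 stuck-at-1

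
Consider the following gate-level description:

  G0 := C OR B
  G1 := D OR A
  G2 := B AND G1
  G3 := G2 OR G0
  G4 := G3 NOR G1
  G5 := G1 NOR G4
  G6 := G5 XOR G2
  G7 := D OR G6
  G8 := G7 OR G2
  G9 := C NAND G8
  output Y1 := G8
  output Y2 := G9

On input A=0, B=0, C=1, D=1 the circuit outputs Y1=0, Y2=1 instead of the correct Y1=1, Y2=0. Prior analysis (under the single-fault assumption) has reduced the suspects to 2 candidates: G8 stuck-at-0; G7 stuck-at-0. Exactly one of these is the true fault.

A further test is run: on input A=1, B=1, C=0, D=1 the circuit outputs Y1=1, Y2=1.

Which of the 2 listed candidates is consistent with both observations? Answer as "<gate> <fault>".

Evaluate each candidate on input A=1, B=1, C=0, D=1:
  G8 stuck-at-0: G0=1, G1=1, G2=1, G3=1, G4=0, G5=0, G6=1, G7=1, G8=0 [stuck-at-0], G9=1 → Y1=0, Y2=1 — eliminated
  G7 stuck-at-0: G0=1, G1=1, G2=1, G3=1, G4=0, G5=0, G6=1, G7=0 [stuck-at-0], G8=1, G9=1 → Y1=1, Y2=1 — matches
Only G7 stuck-at-0 reproduces the observed Y1=1, Y2=1.

G7 stuck-at-0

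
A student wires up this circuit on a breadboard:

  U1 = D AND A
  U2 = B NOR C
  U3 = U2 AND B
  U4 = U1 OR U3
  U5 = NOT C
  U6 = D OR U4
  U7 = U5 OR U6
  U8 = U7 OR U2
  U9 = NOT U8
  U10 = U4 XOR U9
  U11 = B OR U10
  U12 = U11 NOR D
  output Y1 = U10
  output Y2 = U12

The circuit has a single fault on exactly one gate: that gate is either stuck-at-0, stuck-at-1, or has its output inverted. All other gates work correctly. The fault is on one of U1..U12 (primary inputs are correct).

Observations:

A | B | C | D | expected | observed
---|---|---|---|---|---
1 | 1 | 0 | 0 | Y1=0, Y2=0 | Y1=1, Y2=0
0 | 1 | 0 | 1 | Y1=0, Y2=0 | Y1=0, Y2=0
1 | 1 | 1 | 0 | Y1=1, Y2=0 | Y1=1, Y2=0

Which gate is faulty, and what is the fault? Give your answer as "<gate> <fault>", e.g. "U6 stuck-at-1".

U5 stuck-at-0

Fault-free values for test 1 (A=1, B=1, C=0, D=0): U1=0, U2=0, U3=0, U4=0, U5=1, U6=0, U7=1, U8=1, U9=0, U10=0, U11=1, U12=0, giving Y1=0, Y2=0. Observed Y1=1, Y2=0.
Test 1: faults giving observed Y1=1, Y2=0 are {U1 stuck-at-1, U1 inverted output, U2 stuck-at-1, U2 inverted output, U3 stuck-at-1, U3 inverted output, U4 stuck-at-1, U4 inverted output, U5 stuck-at-0, U5 inverted output, U7 stuck-at-0, U7 inverted output, U8 stuck-at-0, U8 inverted output, U9 stuck-at-1, U9 inverted output, U10 stuck-at-1, U10 inverted output}.
Test 2 (A=0, B=1, C=0, D=1): fault-free U1=0, U2=0, U3=0, U4=0, U5=1, U6=1, U7=1, U8=1, U9=0, U10=0, U11=1, U12=0 → Y1=0, Y2=0; observed Y1=0, Y2=0. Eliminates U1 stuck-at-1, U1 inverted output, U2 stuck-at-1, U2 inverted output, U3 stuck-at-1, U3 inverted output, U4 stuck-at-1, U4 inverted output, U7 stuck-at-0, U7 inverted output, U8 stuck-at-0, U8 inverted output, U9 stuck-at-1, U9 inverted output, U10 stuck-at-1, U10 inverted output.
Test 3 (A=1, B=1, C=1, D=0): fault-free U1=0, U2=0, U3=0, U4=0, U5=0, U6=0, U7=0, U8=0, U9=1, U10=1, U11=1, U12=0 → Y1=1, Y2=0; observed Y1=1, Y2=0. Eliminates U5 inverted output.
Only U5 stuck-at-0 is consistent with every test.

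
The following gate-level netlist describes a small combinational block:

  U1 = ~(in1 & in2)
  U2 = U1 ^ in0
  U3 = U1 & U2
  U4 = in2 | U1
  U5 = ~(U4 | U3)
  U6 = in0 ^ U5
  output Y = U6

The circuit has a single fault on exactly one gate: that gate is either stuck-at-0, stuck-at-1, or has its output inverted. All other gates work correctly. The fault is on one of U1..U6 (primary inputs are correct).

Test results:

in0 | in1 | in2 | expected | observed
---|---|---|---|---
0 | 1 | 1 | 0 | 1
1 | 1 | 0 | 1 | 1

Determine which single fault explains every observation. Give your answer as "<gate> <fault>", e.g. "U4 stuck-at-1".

Fault-free values for test 1 (in0=0, in1=1, in2=1): U1=0, U2=0, U3=0, U4=1, U5=0, U6=0, giving Y=0. Observed 1.
Test 1: faults giving observed 1 are {U4 stuck-at-0, U4 inverted output, U5 stuck-at-1, U5 inverted output, U6 stuck-at-1, U6 inverted output}.
Test 2 (in0=1, in1=1, in2=0): fault-free U1=1, U2=0, U3=0, U4=1, U5=0, U6=1 → 1; observed 1. Eliminates U4 stuck-at-0, U4 inverted output, U5 stuck-at-1, U5 inverted output, U6 inverted output.
Only U6 stuck-at-1 is consistent with every test.

U6 stuck-at-1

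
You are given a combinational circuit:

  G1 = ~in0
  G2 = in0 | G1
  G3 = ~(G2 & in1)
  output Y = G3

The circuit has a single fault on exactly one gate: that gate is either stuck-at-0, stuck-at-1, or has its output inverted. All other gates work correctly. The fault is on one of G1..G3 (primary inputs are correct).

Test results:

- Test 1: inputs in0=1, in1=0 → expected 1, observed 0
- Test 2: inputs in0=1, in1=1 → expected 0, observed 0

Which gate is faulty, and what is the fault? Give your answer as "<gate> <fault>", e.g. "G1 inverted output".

G3 stuck-at-0

Fault-free values for test 1 (in0=1, in1=0): G1=0, G2=1, G3=1, giving Y=1. Observed 0.
Test 1: faults giving observed 0 are {G3 stuck-at-0, G3 inverted output}.
Test 2 (in0=1, in1=1): fault-free G1=0, G2=1, G3=0 → 0; observed 0. Eliminates G3 inverted output.
Only G3 stuck-at-0 is consistent with every test.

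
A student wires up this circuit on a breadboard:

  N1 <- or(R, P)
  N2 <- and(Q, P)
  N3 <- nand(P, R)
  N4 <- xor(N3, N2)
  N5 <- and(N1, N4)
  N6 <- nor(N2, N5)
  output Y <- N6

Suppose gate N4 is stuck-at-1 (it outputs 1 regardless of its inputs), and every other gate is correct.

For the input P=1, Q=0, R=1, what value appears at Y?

Propagate with N4 forced: N1=1, N2=0, N3=0, N4=1 [stuck-at-1], N5=1, N6=0.
So Y = 0. (Without the fault it would be 1.)

0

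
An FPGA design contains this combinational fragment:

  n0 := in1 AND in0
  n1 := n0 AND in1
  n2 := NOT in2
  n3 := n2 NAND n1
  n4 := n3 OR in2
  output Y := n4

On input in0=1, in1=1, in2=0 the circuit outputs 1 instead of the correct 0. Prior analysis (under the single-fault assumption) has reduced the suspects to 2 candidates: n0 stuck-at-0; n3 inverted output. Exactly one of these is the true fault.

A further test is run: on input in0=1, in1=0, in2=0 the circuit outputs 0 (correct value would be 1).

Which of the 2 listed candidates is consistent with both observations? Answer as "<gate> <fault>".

n3 inverted output

Evaluate each candidate on input in0=1, in1=0, in2=0:
  n0 stuck-at-0: n0=0 [stuck-at-0], n1=0, n2=1, n3=1, n4=1 → 1 — eliminated
  n3 inverted output: n0=0, n1=0, n2=1, n3=0 [inverted output], n4=0 → 0 — matches
Only n3 inverted output reproduces the observed 0.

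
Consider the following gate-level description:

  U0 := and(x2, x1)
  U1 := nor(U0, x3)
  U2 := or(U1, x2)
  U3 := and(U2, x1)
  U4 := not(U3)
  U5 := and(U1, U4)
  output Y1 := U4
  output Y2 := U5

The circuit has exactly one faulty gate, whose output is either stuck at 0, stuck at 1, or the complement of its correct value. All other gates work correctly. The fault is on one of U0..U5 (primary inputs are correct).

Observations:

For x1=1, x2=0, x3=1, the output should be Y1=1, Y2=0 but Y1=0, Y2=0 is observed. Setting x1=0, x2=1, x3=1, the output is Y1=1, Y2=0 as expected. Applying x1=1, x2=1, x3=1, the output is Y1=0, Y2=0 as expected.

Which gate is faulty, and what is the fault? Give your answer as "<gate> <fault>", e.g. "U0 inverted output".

Fault-free values for test 1 (x1=1, x2=0, x3=1): U0=0, U1=0, U2=0, U3=0, U4=1, U5=0, giving Y1=1, Y2=0. Observed Y1=0, Y2=0.
Test 1: faults giving observed Y1=0, Y2=0 are {U1 stuck-at-1, U1 inverted output, U2 stuck-at-1, U2 inverted output, U3 stuck-at-1, U3 inverted output, U4 stuck-at-0, U4 inverted output}.
Test 2 (x1=0, x2=1, x3=1): fault-free U0=0, U1=0, U2=1, U3=0, U4=1, U5=0 → Y1=1, Y2=0; observed Y1=1, Y2=0. Eliminates U1 stuck-at-1, U1 inverted output, U3 stuck-at-1, U3 inverted output, U4 stuck-at-0, U4 inverted output.
Test 3 (x1=1, x2=1, x3=1): fault-free U0=1, U1=0, U2=1, U3=1, U4=0, U5=0 → Y1=0, Y2=0; observed Y1=0, Y2=0. Eliminates U2 inverted output.
Only U2 stuck-at-1 is consistent with every test.

U2 stuck-at-1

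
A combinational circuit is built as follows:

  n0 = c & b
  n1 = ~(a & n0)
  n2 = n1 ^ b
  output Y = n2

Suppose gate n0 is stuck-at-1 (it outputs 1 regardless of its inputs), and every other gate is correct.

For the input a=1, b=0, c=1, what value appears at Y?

0

Propagate with n0 forced: n0=1 [stuck-at-1], n1=0, n2=0.
So Y = 0. (Without the fault it would be 1.)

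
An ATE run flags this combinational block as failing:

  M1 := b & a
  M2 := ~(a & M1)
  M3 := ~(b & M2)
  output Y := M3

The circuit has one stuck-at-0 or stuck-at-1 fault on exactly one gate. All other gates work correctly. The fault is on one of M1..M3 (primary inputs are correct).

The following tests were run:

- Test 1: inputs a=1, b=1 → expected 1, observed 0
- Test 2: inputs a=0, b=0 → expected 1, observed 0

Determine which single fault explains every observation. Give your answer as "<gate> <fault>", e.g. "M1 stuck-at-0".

Fault-free values for test 1 (a=1, b=1): M1=1, M2=0, M3=1, giving Y=1. Observed 0.
Test 1: faults giving observed 0 are {M1 stuck-at-0, M2 stuck-at-1, M3 stuck-at-0}.
Test 2 (a=0, b=0): fault-free M1=0, M2=1, M3=1 → 1; observed 0. Eliminates M1 stuck-at-0, M2 stuck-at-1.
Only M3 stuck-at-0 is consistent with every test.

M3 stuck-at-0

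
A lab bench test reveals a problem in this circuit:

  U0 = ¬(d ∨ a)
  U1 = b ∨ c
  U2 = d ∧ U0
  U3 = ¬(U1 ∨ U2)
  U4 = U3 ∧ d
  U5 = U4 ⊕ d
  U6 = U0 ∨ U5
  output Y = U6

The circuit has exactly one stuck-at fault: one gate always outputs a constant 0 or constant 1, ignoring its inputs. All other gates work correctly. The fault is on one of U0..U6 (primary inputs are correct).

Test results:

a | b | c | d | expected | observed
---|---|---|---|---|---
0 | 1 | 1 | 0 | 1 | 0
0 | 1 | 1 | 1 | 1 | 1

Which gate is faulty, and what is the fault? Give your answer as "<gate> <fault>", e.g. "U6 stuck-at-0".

U0 stuck-at-0

Fault-free values for test 1 (a=0, b=1, c=1, d=0): U0=1, U1=1, U2=0, U3=0, U4=0, U5=0, U6=1, giving Y=1. Observed 0.
Test 1: faults giving observed 0 are {U0 stuck-at-0, U6 stuck-at-0}.
Test 2 (a=0, b=1, c=1, d=1): fault-free U0=0, U1=1, U2=0, U3=0, U4=0, U5=1, U6=1 → 1; observed 1. Eliminates U6 stuck-at-0.
Only U0 stuck-at-0 is consistent with every test.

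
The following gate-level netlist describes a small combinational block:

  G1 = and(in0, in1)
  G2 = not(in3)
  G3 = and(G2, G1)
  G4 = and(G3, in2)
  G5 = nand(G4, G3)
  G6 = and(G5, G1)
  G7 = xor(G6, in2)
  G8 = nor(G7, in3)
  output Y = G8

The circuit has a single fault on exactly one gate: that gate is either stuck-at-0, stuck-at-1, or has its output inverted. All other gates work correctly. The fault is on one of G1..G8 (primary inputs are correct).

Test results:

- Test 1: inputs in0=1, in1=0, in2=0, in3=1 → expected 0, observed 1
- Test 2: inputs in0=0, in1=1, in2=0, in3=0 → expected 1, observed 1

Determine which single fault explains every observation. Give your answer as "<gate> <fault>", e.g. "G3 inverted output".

G8 stuck-at-1

Fault-free values for test 1 (in0=1, in1=0, in2=0, in3=1): G1=0, G2=0, G3=0, G4=0, G5=1, G6=0, G7=0, G8=0, giving Y=0. Observed 1.
Test 1: faults giving observed 1 are {G8 stuck-at-1, G8 inverted output}.
Test 2 (in0=0, in1=1, in2=0, in3=0): fault-free G1=0, G2=1, G3=0, G4=0, G5=1, G6=0, G7=0, G8=1 → 1; observed 1. Eliminates G8 inverted output.
Only G8 stuck-at-1 is consistent with every test.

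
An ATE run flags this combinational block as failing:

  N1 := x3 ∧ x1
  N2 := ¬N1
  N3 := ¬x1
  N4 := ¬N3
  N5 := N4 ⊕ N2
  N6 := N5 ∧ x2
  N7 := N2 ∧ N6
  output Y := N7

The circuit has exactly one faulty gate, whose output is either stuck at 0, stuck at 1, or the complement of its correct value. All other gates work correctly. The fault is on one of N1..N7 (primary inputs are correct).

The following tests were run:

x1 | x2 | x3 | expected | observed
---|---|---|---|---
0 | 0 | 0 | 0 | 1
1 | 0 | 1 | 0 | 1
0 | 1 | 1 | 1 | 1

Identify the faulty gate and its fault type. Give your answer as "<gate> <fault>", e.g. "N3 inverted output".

N7 stuck-at-1

Fault-free values for test 1 (x1=0, x2=0, x3=0): N1=0, N2=1, N3=1, N4=0, N5=1, N6=0, N7=0, giving Y=0. Observed 1.
Test 1: faults giving observed 1 are {N6 stuck-at-1, N6 inverted output, N7 stuck-at-1, N7 inverted output}.
Test 2 (x1=1, x2=0, x3=1): fault-free N1=1, N2=0, N3=0, N4=1, N5=1, N6=0, N7=0 → 0; observed 1. Eliminates N6 stuck-at-1, N6 inverted output.
Test 3 (x1=0, x2=1, x3=1): fault-free N1=0, N2=1, N3=1, N4=0, N5=1, N6=1, N7=1 → 1; observed 1. Eliminates N7 inverted output.
Only N7 stuck-at-1 is consistent with every test.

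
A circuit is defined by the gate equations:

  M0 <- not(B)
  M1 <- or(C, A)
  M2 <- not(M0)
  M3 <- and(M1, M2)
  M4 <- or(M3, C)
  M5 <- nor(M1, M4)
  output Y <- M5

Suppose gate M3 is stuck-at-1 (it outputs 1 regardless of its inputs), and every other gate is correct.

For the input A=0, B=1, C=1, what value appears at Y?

Propagate with M3 forced: M0=0, M1=1, M2=1, M3=1 [stuck-at-1], M4=1, M5=0.
So Y = 0. (Same as the fault-free value — the fault is masked on this input.)

0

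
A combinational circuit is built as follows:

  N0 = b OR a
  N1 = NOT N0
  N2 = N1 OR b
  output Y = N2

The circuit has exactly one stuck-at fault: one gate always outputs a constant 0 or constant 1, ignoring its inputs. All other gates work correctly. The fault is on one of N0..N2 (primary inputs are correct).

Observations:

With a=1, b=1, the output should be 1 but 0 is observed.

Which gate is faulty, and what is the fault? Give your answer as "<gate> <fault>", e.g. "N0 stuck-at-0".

N2 stuck-at-0

Fault-free values for test 1 (a=1, b=1): N0=1, N1=0, N2=1, giving Y=1. Observed 0.
Test 1: faults giving observed 0 are {N2 stuck-at-0}.
Only N2 stuck-at-0 is consistent with every test.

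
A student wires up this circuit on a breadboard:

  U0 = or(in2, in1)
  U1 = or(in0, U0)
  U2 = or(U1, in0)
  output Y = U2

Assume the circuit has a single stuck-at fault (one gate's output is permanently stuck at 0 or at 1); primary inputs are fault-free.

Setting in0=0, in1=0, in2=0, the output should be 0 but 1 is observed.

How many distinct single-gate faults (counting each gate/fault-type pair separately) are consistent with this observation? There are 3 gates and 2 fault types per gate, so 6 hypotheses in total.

3

Fault-free: U0=0, U1=0, U2=0 → 0. Observed 1.
  U0 stuck-at-0: output 0 ✗
  U0 stuck-at-1: output 1 ✓
  U1 stuck-at-0: output 0 ✗
  U1 stuck-at-1: output 1 ✓
  U2 stuck-at-0: output 0 ✗
  U2 stuck-at-1: output 1 ✓
Consistent faults: {U0 stuck-at-1, U1 stuck-at-1, U2 stuck-at-1} — 3 in all.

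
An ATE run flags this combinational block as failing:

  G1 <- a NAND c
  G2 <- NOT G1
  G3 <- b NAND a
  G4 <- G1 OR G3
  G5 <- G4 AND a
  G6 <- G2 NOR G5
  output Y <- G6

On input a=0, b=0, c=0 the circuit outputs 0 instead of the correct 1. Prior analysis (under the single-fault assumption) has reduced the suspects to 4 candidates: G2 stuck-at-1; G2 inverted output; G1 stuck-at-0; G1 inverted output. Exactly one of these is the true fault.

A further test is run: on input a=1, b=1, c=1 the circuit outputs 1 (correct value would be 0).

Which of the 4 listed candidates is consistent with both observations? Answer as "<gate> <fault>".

Evaluate each candidate on input a=1, b=1, c=1:
  G2 stuck-at-1: G1=0, G2=1 [stuck-at-1], G3=0, G4=0, G5=0, G6=0 → 0 — eliminated
  G2 inverted output: G1=0, G2=0 [inverted output], G3=0, G4=0, G5=0, G6=1 → 1 — matches
  G1 stuck-at-0: G1=0 [stuck-at-0], G2=1, G3=0, G4=0, G5=0, G6=0 → 0 — eliminated
  G1 inverted output: G1=1 [inverted output], G2=0, G3=0, G4=1, G5=1, G6=0 → 0 — eliminated
Only G2 inverted output reproduces the observed 1.

G2 inverted output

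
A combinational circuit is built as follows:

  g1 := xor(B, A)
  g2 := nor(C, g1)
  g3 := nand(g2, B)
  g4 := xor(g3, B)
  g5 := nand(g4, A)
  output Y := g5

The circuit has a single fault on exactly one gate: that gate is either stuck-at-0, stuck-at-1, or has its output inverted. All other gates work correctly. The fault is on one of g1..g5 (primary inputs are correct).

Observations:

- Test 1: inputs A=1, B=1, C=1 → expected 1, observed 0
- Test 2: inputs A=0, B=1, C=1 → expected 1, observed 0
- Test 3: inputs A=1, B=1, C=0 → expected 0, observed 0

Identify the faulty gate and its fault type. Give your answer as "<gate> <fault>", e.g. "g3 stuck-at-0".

Fault-free values for test 1 (A=1, B=1, C=1): g1=0, g2=0, g3=1, g4=0, g5=1, giving Y=1. Observed 0.
Test 1: faults giving observed 0 are {g2 stuck-at-1, g2 inverted output, g3 stuck-at-0, g3 inverted output, g4 stuck-at-1, g4 inverted output, g5 stuck-at-0, g5 inverted output}.
Test 2 (A=0, B=1, C=1): fault-free g1=1, g2=0, g3=1, g4=0, g5=1 → 1; observed 0. Eliminates g2 stuck-at-1, g2 inverted output, g3 stuck-at-0, g3 inverted output, g4 stuck-at-1, g4 inverted output.
Test 3 (A=1, B=1, C=0): fault-free g1=0, g2=1, g3=0, g4=1, g5=0 → 0; observed 0. Eliminates g5 inverted output.
Only g5 stuck-at-0 is consistent with every test.

g5 stuck-at-0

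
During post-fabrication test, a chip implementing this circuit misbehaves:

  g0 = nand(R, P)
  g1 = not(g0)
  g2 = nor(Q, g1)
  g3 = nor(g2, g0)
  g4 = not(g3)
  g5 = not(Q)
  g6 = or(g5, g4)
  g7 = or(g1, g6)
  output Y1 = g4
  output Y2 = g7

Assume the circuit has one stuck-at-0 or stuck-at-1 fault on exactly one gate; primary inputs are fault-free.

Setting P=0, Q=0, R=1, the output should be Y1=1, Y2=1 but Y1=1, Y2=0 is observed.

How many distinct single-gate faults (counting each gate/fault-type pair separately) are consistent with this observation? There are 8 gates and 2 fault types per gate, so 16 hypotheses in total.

Fault-free: g0=1, g1=0, g2=1, g3=0, g4=1, g5=1, g6=1, g7=1 → Y1=1, Y2=1. Observed Y1=1, Y2=0.
  g0: none of the 2 fault types match ✗
  g1: none of the 2 fault types match ✗
  g2: none of the 2 fault types match ✗
  g3: none of the 2 fault types match ✗
  g4: none of the 2 fault types match ✗
  g5: none of the 2 fault types match ✗
  g6: stuck-at-0 ✓; others ✗
  g7: stuck-at-0 ✓; others ✗
Consistent faults: {g6 stuck-at-0, g7 stuck-at-0} — 2 in all.

2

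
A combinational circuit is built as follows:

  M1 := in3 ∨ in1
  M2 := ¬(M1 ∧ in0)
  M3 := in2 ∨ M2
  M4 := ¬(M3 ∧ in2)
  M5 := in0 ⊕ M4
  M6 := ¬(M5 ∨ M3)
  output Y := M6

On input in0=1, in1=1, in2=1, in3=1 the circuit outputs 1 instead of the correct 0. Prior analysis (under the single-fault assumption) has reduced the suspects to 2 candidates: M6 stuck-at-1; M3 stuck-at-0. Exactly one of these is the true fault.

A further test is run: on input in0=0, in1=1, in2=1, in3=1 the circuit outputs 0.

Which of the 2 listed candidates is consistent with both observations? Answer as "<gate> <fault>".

M3 stuck-at-0

Evaluate each candidate on input in0=0, in1=1, in2=1, in3=1:
  M6 stuck-at-1: M1=1, M2=1, M3=1, M4=0, M5=0, M6=1 [stuck-at-1] → 1 — eliminated
  M3 stuck-at-0: M1=1, M2=1, M3=0 [stuck-at-0], M4=1, M5=1, M6=0 → 0 — matches
Only M3 stuck-at-0 reproduces the observed 0.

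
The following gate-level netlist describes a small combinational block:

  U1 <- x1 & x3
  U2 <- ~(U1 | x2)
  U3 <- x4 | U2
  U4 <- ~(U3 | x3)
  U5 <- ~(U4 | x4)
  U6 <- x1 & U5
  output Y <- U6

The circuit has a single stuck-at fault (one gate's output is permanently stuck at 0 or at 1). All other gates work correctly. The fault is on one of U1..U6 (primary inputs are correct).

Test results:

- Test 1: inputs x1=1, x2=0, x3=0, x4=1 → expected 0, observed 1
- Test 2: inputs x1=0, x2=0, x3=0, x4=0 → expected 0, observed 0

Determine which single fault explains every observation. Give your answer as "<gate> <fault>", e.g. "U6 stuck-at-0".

Fault-free values for test 1 (x1=1, x2=0, x3=0, x4=1): U1=0, U2=1, U3=1, U4=0, U5=0, U6=0, giving Y=0. Observed 1.
Test 1: faults giving observed 1 are {U5 stuck-at-1, U6 stuck-at-1}.
Test 2 (x1=0, x2=0, x3=0, x4=0): fault-free U1=0, U2=1, U3=1, U4=0, U5=1, U6=0 → 0; observed 0. Eliminates U6 stuck-at-1.
Only U5 stuck-at-1 is consistent with every test.

U5 stuck-at-1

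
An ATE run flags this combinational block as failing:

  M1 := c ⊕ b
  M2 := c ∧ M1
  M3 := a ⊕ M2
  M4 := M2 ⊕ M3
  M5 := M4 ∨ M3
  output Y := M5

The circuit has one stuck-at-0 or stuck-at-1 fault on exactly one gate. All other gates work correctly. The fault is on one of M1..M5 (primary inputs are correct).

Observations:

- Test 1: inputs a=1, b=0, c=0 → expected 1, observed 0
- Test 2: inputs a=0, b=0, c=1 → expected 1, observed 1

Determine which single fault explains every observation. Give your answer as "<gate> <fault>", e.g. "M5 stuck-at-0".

Fault-free values for test 1 (a=1, b=0, c=0): M1=0, M2=0, M3=1, M4=1, M5=1, giving Y=1. Observed 0.
Test 1: faults giving observed 0 are {M3 stuck-at-0, M5 stuck-at-0}.
Test 2 (a=0, b=0, c=1): fault-free M1=1, M2=1, M3=1, M4=0, M5=1 → 1; observed 1. Eliminates M5 stuck-at-0.
Only M3 stuck-at-0 is consistent with every test.

M3 stuck-at-0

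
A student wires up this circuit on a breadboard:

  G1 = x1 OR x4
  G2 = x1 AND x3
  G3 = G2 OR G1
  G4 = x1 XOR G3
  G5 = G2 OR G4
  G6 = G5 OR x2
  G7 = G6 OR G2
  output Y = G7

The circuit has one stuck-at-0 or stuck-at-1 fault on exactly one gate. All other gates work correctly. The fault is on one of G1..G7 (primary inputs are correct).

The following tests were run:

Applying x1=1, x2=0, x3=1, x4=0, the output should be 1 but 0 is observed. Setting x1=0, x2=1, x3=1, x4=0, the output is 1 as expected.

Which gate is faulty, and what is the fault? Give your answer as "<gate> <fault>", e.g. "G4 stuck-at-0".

G2 stuck-at-0

Fault-free values for test 1 (x1=1, x2=0, x3=1, x4=0): G1=1, G2=1, G3=1, G4=0, G5=1, G6=1, G7=1, giving Y=1. Observed 0.
Test 1: faults giving observed 0 are {G2 stuck-at-0, G7 stuck-at-0}.
Test 2 (x1=0, x2=1, x3=1, x4=0): fault-free G1=0, G2=0, G3=0, G4=0, G5=0, G6=1, G7=1 → 1; observed 1. Eliminates G7 stuck-at-0.
Only G2 stuck-at-0 is consistent with every test.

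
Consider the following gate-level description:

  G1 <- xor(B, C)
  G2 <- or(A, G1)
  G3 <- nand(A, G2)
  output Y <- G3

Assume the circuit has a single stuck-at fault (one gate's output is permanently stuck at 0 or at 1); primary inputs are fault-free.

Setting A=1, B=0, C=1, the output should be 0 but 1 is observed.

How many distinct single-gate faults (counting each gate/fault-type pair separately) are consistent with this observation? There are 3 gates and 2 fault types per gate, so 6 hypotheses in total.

2

Fault-free: G1=1, G2=1, G3=0 → 0. Observed 1.
  G1 stuck-at-0: output 0 ✗
  G1 stuck-at-1: output 0 ✗
  G2 stuck-at-0: output 1 ✓
  G2 stuck-at-1: output 0 ✗
  G3 stuck-at-0: output 0 ✗
  G3 stuck-at-1: output 1 ✓
Consistent faults: {G2 stuck-at-0, G3 stuck-at-1} — 2 in all.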